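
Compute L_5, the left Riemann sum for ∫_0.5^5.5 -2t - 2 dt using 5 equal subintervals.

Δt = (5.5 − 0.5)/5 = 1.
Left endpoints: 0.5, 1.5, 2.5, 3.5, 4.5.
f(0.5) = -3, f(1.5) = -5, f(2.5) = -7, f(3.5) = -9, f(4.5) = -11.
Sum = Δt · [f(0.5) + f(1.5) + f(2.5) + f(3.5) + f(4.5)].
Sum = -35.

-35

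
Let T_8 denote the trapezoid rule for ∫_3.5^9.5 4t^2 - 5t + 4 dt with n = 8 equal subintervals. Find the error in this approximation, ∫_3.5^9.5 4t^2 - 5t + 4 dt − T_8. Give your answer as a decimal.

Exact integral: ∫_3.5^9.5 f(t) dt = 915.
T_8 = 917.25.
Error = 915 − 917.25 = -2.25.

-2.25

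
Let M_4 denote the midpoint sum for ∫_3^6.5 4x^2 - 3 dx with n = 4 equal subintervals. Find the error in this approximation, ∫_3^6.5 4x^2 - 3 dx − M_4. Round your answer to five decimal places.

Exact integral: ∫_3^6.5 f(x) dx ≈ 319.6666667.
M_4 = 318.7734375.
Error ≈ 319.6666667 − 318.7734375 ≈ 0.89323.

0.89323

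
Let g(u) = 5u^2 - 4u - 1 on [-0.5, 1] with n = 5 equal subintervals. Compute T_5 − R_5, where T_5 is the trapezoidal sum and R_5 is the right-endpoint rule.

0.3375

T_5 = -1.0125.
R_5 = -1.35.
T_5 − R_5 = 0.3375.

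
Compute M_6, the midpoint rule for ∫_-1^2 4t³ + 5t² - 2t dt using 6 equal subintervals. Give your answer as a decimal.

26.3125

Δt = (2 − (-1))/6 = 0.5.
Midpoints: -0.75, -0.25, 0.25, 0.75, 1.25, 1.75.
f(-0.75) = 2.625, f(-0.25) = 0.75, f(0.25) = -0.125, f(0.75) = 3, f(1.25) = 13.125, f(1.75) = 33.25.
Sum = Δt · [f(-0.75) + f(-0.25) + f(0.25) + ...].
Sum = 26.3125.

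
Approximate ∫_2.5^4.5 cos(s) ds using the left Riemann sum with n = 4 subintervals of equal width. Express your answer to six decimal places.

Δs = (4.5 − 2.5)/4 = 0.5.
Left endpoints: 2.5, 3, 3.5, 4.
f(2.5) ≈ -0.801144, f(3) ≈ -0.989992, f(3.5) ≈ -0.936457, f(4) ≈ -0.653644.
Sum = Δs · [f(2.5) + f(3) + f(3.5) + f(4)].
Sum ≈ -1.690618.

-1.690618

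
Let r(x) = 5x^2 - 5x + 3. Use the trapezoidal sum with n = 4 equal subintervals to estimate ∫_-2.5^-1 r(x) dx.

Δx = (-1 − (-2.5))/4 = 0.375.
r(-2.5) = 46.75, r(-2.125) = 36.203125, r(-1.75) = 27.0625, r(-1.375) = 19.328125, r(-1) = 13.
T_4 = (Δx/2)·[r(x_0) + 2r(x_1) + 2r(x_2) + 2r(x_3) + r(x_4)].
Sum = 42.17578125.

42.17578125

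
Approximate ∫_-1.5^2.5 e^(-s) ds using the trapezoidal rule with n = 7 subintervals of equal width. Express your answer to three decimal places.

Δs = (2.5 − (-1.5))/7 = 4/7.
f(-1.5) ≈ 4.482, f(-13/14) ≈ 2.531, f(-5/14) ≈ 1.429, f(3/14) ≈ 0.807, f(11/14) ≈ 0.456, f(19/14) ≈ 0.257, f(27/14) ≈ 0.145, f(2.5) ≈ 0.082.
T_7 = (Δs/2)·[f(s_0) + 2f(s_1) + ... + 2f(s_{6}) + f(s_7)].
Sum ≈ 4.519.

4.519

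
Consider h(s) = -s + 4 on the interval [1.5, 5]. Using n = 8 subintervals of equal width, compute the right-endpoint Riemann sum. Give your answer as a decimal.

Δs = (5 − 1.5)/8 = 0.4375.
Right endpoints: 1.9375, 2.375, 2.8125, 3.25, 3.6875, 4.125, 4.5625, 5.
h(1.9375) = 2.0625, h(2.375) = 1.625, h(2.8125) = 1.1875, h(3.25) = 0.75, h(3.6875) = 0.3125, h(4.125) = -0.125, h(4.5625) = -0.5625, h(5) = -1.
Sum = Δs · [h(1.9375) + h(2.375) + h(2.8125) + ...].
Sum = 1.859375.

1.859375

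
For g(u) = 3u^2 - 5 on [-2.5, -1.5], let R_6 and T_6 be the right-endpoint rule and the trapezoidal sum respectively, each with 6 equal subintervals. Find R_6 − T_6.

-1

R_6 ≈ 6.2638889.
T_6 ≈ 7.2638889.
R_6 − T_6 = -1.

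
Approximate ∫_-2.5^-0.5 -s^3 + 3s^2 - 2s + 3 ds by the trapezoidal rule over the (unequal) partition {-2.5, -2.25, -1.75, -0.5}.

Subinterval widths: 0.25, 0.5, 1.25.
f(-2.5) = 42.375, f(-2.25) = 34.078125, f(-1.75) = 21.046875, f(-0.5) = 4.875.
On each subinterval the trapezoid contributes (Δs_i/2)·[f(s_{i-1}) + f(s_i)].
Sum = 39.5390625.

39.5390625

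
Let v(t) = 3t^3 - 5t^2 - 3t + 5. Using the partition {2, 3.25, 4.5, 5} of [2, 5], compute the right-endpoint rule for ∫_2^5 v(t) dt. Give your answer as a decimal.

381.30859375

Subinterval widths: 1.25, 1.25, 0.5.
Right endpoints: 3.25, 4.5, 5.
v(3.25) = 45.421875, v(4.5) = 163.625, v(5) = 240.
Sum = Σ Δt_i · v(t_i).
Sum = 381.30859375.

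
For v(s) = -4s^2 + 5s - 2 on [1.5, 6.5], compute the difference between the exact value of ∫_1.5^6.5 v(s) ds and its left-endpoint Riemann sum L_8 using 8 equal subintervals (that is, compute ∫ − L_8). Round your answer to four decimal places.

Exact integral: ∫_1.5^6.5 v(s) ds ≈ -271.666667.
L_8 = -230.78125.
Error ≈ -271.666667 − (-230.78125) ≈ -40.8854.

-40.8854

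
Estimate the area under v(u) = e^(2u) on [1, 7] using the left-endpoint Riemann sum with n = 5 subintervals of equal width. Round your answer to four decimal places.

143977.9387

Δu = (7 − 1)/5 = 1.2.
Left endpoints: 1, 2.2, 3.4, 4.6, 5.8.
v(1) ≈ 7.3891, v(2.2) ≈ 81.4509, v(3.4) ≈ 897.8473, v(4.6) ≈ 9897.1291, v(5.8) ≈ 109097.7993.
Sum = Δu · [v(1) + v(2.2) + v(3.4) + v(4.6) + v(5.8)].
Sum ≈ 143977.9387.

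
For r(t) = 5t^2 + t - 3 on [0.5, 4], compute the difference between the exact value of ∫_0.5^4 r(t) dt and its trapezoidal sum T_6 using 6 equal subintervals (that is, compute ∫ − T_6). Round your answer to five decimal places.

Exact integral: ∫_0.5^4 r(t) dt ≈ 103.8333333.
T_6 ≈ 104.8258102.
Error ≈ 103.8333333 − 104.8258102 ≈ -0.99248.

-0.99248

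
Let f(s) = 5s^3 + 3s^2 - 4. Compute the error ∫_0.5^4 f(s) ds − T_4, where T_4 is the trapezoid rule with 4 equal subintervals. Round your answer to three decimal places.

-16.413

Exact integral: ∫_0.5^4 f(s) ds = 369.796875.
T_4 ≈ 386.20996.
Error ≈ 369.796875 − 386.20996 ≈ -16.413.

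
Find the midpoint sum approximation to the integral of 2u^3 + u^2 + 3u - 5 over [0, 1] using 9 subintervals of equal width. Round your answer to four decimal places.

Δu = (1 − 0)/9 = 1/9.
Midpoints: 1/18, 1/6, 5/18, 7/18, 0.5, 11/18, 13/18, 5/6, 17/18.
f(1/18) = -3521/729, f(1/6) = -241/54, f(5/18) = -2950/729, f(7/18) = -5197/1458, f(0.5) = -3, f(11/18) = -3407/1458, f(13/18) = -1136/729, f(5/6) = -35/54, f(17/18) = 299/729.
Sum = Δu · [f(1/18) + f(1/6) + f(5/18) + ...].
Sum ≈ -2.6708.

-2.6708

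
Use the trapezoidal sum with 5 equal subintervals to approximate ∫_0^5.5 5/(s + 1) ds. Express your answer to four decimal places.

9.8085

Δs = (5.5 − 0)/5 = 1.1.
f(0) = 5, f(1.1) = 50/21, f(2.2) = 1.5625, f(3.3) = 50/43, f(4.4) = 25/27, f(5.5) = 10/13.
T_5 = (Δs/2)·[f(s_0) + 2f(s_1) + ... + 2f(s_{4}) + f(s_5)].
Sum ≈ 9.8085.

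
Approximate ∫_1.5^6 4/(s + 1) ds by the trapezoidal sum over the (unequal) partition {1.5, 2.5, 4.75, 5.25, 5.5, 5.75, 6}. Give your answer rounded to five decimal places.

4.22709

Subinterval widths: 1, 2.25, 0.5, 0.25, 0.25, 0.25.
f(1.5) = 1.6, f(2.5) = 8/7, f(4.75) = 16/23, f(5.25) = 0.64, f(5.5) = 8/13, f(5.75) = 16/27, f(6) = 4/7.
On each subinterval the trapezoid contributes (Δs_i/2)·[f(s_{i-1}) + f(s_i)].
Sum ≈ 4.22709.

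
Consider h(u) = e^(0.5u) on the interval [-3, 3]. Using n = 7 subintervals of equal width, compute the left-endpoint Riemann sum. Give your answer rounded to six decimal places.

Δu = (3 − (-3))/7 = 6/7.
Left endpoints: -3, -15/7, -9/7, -3/7, 3/7, 9/7, 15/7.
h(-3) ≈ 0.223130, h(-15/7) ≈ 0.342519, h(-9/7) ≈ 0.525788, h(-3/7) ≈ 0.807118, h(3/7) ≈ 1.238977, h(9/7) ≈ 1.901907, h(15/7) ≈ 2.919547.
Sum = Δu · [h(-3) + h(-15/7) + h(-9/7) + ...].
Sum ≈ 6.821988.

6.821988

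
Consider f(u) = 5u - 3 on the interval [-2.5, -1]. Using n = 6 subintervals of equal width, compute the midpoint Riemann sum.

Δu = (-1 − (-2.5))/6 = 0.25.
Midpoints: -2.375, -2.125, -1.875, -1.625, -1.375, -1.125.
f(-2.375) = -14.875, f(-2.125) = -13.625, f(-1.875) = -12.375, f(-1.625) = -11.125, f(-1.375) = -9.875, f(-1.125) = -8.625.
Sum = Δu · [f(-2.375) + f(-2.125) + f(-1.875) + ...].
Sum = -17.625.

-17.625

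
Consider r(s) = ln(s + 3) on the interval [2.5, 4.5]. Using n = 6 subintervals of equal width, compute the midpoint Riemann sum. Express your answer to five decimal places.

3.73588

Δs = (4.5 − 2.5)/6 = 1/3.
Midpoints: 8/3, 3, 10/3, 11/3, 4, 13/3.
r(8/3) ≈ 1.73460, r(3) ≈ 1.79176, r(10/3) ≈ 1.84583, r(11/3) ≈ 1.89712, r(4) ≈ 1.94591, r(13/3) ≈ 1.99243.
Sum = Δs · [r(8/3) + r(3) + r(10/3) + ...].
Sum ≈ 3.73588.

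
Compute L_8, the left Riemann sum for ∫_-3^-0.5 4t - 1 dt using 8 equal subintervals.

Δt = (-0.5 − (-3))/8 = 0.3125.
Left endpoints: -3, -2.6875, -2.375, -2.0625, -1.75, -1.4375, -1.125, -0.8125.
f(-3) = -13, f(-2.6875) = -11.75, f(-2.375) = -10.5, f(-2.0625) = -9.25, f(-1.75) = -8, f(-1.4375) = -6.75, f(-1.125) = -5.5, f(-0.8125) = -4.25.
Sum = Δt · [f(-3) + f(-2.6875) + f(-2.375) + ...].
Sum = -21.5625.

-21.5625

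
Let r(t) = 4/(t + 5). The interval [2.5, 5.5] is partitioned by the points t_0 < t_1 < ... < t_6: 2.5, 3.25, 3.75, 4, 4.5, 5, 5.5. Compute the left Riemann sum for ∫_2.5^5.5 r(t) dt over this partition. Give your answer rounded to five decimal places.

1.38946

Subinterval widths: 0.75, 0.5, 0.25, 0.5, 0.5, 0.5.
Left endpoints: 2.5, 3.25, 3.75, 4, 4.5, 5.
r(2.5) = 8/15, r(3.25) = 16/33, r(3.75) = 16/35, r(4) = 4/9, r(4.5) = 8/19, r(5) = 0.4.
Sum = Σ Δt_i · r(t_i).
Sum ≈ 1.38946.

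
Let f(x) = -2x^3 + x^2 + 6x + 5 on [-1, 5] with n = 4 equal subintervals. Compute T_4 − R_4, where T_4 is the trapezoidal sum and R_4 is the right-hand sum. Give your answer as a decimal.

T_4 = -192.75.
R_4 = -336.75.
T_4 − R_4 = 144.

144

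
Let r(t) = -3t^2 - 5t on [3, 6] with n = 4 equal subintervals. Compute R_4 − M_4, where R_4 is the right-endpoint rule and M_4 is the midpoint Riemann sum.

-37.265625

R_4 = -293.34375.
M_4 = -256.078125.
R_4 − M_4 = -37.265625.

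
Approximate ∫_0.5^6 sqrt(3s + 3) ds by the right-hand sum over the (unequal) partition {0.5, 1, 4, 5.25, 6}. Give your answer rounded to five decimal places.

21.69329

Subinterval widths: 0.5, 3, 1.25, 0.75.
Right endpoints: 1, 4, 5.25, 6.
f(1) ≈ 2.44949, f(4) ≈ 3.87298, f(5.25) ≈ 4.33013, f(6) ≈ 4.58258.
Sum = Σ Δs_i · f(s_i).
Sum ≈ 21.69329.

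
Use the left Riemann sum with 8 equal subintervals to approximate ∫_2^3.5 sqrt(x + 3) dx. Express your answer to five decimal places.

3.56485

Δx = (3.5 − 2)/8 = 0.1875.
Left endpoints: 2, 2.1875, 2.375, 2.5625, 2.75, 2.9375, 3.125, 3.3125.
f(2) ≈ 2.23607, f(2.1875) ≈ 2.27761, f(2.375) ≈ 2.31840, f(2.5625) ≈ 2.35850, f(2.75) ≈ 2.39792, f(2.9375) ≈ 2.43670, f(3.125) ≈ 2.47487, f(3.3125) ≈ 2.51247.
Sum = Δx · [f(2) + f(2.1875) + f(2.375) + ...].
Sum ≈ 3.56485.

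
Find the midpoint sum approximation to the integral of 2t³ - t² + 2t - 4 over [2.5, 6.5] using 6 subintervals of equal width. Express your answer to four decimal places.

Δt = (6.5 − 2.5)/6 = 2/3.
Midpoints: 17/6, 3.5, 25/6, 29/6, 5.5, 37/6.
f(17/6) = 2113/54, f(3.5) = 76.5, f(25/6) = 7109/54, f(29/6) = 11239/54, f(5.5) = 309.5, f(37/6) = 23723/54.
Sum = Δt · [f(17/6) + f(3.5) + f(25/6) + ...].
Sum ≈ 802.8148.

802.8148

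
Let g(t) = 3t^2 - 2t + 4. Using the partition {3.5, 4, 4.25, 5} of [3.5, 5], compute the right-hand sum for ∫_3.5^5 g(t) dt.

86.171875

Subinterval widths: 0.5, 0.25, 0.75.
Right endpoints: 4, 4.25, 5.
g(4) = 44, g(4.25) = 49.6875, g(5) = 69.
Sum = Σ Δt_i · g(t_i).
Sum = 86.171875.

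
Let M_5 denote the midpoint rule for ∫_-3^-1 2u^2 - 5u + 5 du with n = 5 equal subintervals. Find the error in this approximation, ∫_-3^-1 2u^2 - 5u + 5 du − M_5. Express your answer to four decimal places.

0.0533

Exact integral: ∫_-3^-1 f(u) du ≈ 47.333333.
M_5 = 47.28.
Error ≈ 47.333333 − 47.28 ≈ 0.0533.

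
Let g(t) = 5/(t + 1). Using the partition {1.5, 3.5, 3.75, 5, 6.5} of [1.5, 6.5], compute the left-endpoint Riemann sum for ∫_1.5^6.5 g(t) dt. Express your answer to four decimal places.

Subinterval widths: 2, 0.25, 1.25, 1.5.
Left endpoints: 1.5, 3.5, 3.75, 5.
g(1.5) = 2, g(3.5) = 10/9, g(3.75) = 20/19, g(5) = 5/6.
Sum = Σ Δt_i · g(t_i).
Sum ≈ 6.8436.

6.8436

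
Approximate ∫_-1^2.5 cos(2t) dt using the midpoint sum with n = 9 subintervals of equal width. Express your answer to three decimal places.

-0.025

Δt = (2.5 − (-1))/9 = 7/18.
Midpoints: -29/36, -5/12, -1/36, 13/36, 0.75, 41/36, 55/36, 23/12, 83/36.
f(-29/36) ≈ -0.040, f(-5/12) ≈ 0.672, f(-1/36) ≈ 0.998, f(13/36) ≈ 0.750, f(0.75) ≈ 0.071, f(41/36) ≈ -0.650, f(55/36) ≈ -0.996, f(23/12) ≈ -0.770, f(83/36) ≈ -0.101.
Sum = Δt · [f(-29/36) + f(-5/12) + f(-1/36) + ...].
Sum ≈ -0.025.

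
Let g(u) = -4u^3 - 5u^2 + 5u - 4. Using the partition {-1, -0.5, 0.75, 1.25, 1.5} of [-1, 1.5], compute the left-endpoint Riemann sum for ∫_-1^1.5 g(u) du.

-19.78125

Subinterval widths: 0.5, 1.25, 0.5, 0.25.
Left endpoints: -1, -0.5, 0.75, 1.25.
g(-1) = -10, g(-0.5) = -7.25, g(0.75) = -4.75, g(1.25) = -13.375.
Sum = Σ Δu_i · g(u_i).
Sum = -19.78125.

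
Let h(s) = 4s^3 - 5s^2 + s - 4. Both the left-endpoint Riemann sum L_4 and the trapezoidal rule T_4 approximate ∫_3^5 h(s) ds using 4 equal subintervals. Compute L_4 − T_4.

-78.5

L_4 = 305.75.
T_4 = 384.25.
L_4 − T_4 = -78.5.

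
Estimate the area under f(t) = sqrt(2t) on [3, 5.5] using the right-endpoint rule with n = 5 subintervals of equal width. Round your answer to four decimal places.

Δt = (5.5 − 3)/5 = 0.5.
Right endpoints: 3.5, 4, 4.5, 5, 5.5.
f(3.5) ≈ 2.6458, f(4) ≈ 2.8284, f(4.5) ≈ 3.0000, f(5) ≈ 3.1623, f(5.5) ≈ 3.3166.
Sum = Δt · [f(3.5) + f(4) + f(4.5) + f(5) + f(5.5)].
Sum ≈ 7.4765.

7.4765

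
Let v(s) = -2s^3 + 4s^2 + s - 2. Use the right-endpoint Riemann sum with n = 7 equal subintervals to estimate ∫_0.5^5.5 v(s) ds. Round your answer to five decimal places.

Δs = (5.5 − 0.5)/7 = 5/7.
Right endpoints: 17/14, 27/14, 37/14, 47/14, 57/14, 67/14, 5.5.
v(17/14) = 2101/1372, v(27/14) = 631/1372, v(37/14) = -11439/1372, v(47/14) = -40109/1372, v(57/14) = -91379/1372, v(67/14) = -171249/1372, v(5.5) = -208.25.
Sum = Δs · [v(17/14) + v(27/14) + v(37/14) + ...].
Sum ≈ -310.89286.

-310.89286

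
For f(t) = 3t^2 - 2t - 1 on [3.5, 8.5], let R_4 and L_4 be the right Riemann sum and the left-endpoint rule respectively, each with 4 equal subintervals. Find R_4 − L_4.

R_4 = 616.40625.
L_4 = 403.90625.
R_4 − L_4 = 212.5.

212.5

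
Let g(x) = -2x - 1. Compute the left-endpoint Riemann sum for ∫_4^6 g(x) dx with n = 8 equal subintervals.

Δx = (6 − 4)/8 = 0.25.
Left endpoints: 4, 4.25, 4.5, 4.75, 5, 5.25, 5.5, 5.75.
g(4) = -9, g(4.25) = -9.5, g(4.5) = -10, g(4.75) = -10.5, g(5) = -11, g(5.25) = -11.5, g(5.5) = -12, g(5.75) = -12.5.
Sum = Δx · [g(4) + g(4.25) + g(4.5) + ...].
Sum = -21.5.

-21.5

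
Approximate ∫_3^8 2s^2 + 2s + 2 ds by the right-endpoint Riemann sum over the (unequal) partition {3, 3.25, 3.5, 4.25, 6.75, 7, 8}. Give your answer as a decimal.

491.8125

Subinterval widths: 0.25, 0.25, 0.75, 2.5, 0.25, 1.
Right endpoints: 3.25, 3.5, 4.25, 6.75, 7, 8.
f(3.25) = 29.625, f(3.5) = 33.5, f(4.25) = 46.625, f(6.75) = 106.625, f(7) = 114, f(8) = 146.
Sum = Σ Δs_i · f(s_i).
Sum = 491.8125.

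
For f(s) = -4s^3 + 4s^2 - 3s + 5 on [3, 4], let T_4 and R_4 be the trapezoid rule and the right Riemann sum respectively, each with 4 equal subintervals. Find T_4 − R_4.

15.375

T_4 = -131.5625.
R_4 = -146.9375.
T_4 − R_4 = 15.375.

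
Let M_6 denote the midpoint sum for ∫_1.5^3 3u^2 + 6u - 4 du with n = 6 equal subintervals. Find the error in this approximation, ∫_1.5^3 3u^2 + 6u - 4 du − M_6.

Exact integral: ∫_1.5^3 f(u) du = 37.875.
M_6 = 37.8515625.
Error = 37.875 − 37.8515625 = 0.0234375.

0.0234375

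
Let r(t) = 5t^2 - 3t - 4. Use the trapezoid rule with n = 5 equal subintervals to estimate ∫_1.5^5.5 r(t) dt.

215.8

Δt = (5.5 − 1.5)/5 = 0.8.
r(1.5) = 2.75, r(2.3) = 15.55, r(3.1) = 34.75, r(3.9) = 60.35, r(4.7) = 92.35, r(5.5) = 130.75.
T_5 = (Δt/2)·[r(t_0) + 2r(t_1) + ... + 2r(t_{4}) + r(t_5)].
Sum = 215.8.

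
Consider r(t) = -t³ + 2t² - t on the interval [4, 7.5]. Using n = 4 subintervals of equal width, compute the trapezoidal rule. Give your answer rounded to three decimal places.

-515.368

Δt = (7.5 − 4)/4 = 0.875.
r(4) = -36, r(4.875) = -37479/512, r(5.75) = -129.734375, r(6.625) = -107325/512, r(7.5) = -316.875.
T_4 = (Δt/2)·[r(t_0) + 2r(t_1) + 2r(t_2) + 2r(t_3) + r(t_4)].
Sum ≈ -515.368.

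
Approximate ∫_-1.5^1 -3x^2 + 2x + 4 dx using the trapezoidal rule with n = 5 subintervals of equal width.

Δx = (1 − (-1.5))/5 = 0.5.
f(-1.5) = -5.75, f(-1) = -1, f(-0.5) = 2.25, f(0) = 4, f(0.5) = 4.25, f(1) = 3.
T_5 = (Δx/2)·[f(x_0) + 2f(x_1) + ... + 2f(x_{4}) + f(x_5)].
Sum = 4.0625.

4.0625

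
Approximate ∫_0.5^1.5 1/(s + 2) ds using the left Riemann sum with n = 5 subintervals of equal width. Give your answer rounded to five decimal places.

Δs = (1.5 − 0.5)/5 = 0.2.
Left endpoints: 0.5, 0.7, 0.9, 1.1, 1.3.
f(0.5) = 0.4, f(0.7) = 10/27, f(0.9) = 10/29, f(1.1) = 10/31, f(1.3) = 10/33.
Sum = Δs · [f(0.5) + f(0.7) + f(0.9) + f(1.1) + f(1.3)].
Sum ≈ 0.34816.

0.34816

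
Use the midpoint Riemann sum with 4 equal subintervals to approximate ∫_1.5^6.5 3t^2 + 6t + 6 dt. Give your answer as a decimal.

Δt = (6.5 − 1.5)/4 = 1.25.
Midpoints: 2.125, 3.375, 4.625, 5.875.
f(2.125) = 32.296875, f(3.375) = 60.421875, f(4.625) = 97.921875, f(5.875) = 144.796875.
Sum = Δt · [f(2.125) + f(3.375) + f(4.625) + f(5.875)].
Sum = 419.296875.

419.296875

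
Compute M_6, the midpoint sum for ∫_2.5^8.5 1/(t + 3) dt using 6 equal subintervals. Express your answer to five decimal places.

0.73654

Δt = (8.5 − 2.5)/6 = 1.
Midpoints: 3, 4, 5, 6, 7, 8.
f(3) = 1/6, f(4) = 1/7, f(5) = 0.125, f(6) = 1/9, f(7) = 0.1, f(8) = 1/11.
Sum = Δt · [f(3) + f(4) + f(5) + ...].
Sum ≈ 0.73654.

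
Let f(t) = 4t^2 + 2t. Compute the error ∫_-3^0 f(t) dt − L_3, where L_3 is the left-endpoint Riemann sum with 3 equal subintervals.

Exact integral: ∫_-3^0 f(t) dt = 27.
L_3 = 44.
Error = 27 − 44 = -17.

-17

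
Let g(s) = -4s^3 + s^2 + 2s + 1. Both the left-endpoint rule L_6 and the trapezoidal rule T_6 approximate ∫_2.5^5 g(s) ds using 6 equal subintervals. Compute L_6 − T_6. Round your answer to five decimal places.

L_6 ≈ -445.2141204.
T_6 ≈ -531.4120370.
L_6 − T_6 ≈ 86.19792.

86.19792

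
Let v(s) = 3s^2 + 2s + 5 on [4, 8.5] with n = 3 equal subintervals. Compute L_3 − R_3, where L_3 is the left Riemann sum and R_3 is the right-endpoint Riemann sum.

L_3 = 500.625.
R_3 = 767.25.
L_3 − R_3 = -266.625.

-266.625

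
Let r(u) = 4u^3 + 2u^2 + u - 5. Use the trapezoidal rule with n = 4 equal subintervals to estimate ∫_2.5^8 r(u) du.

4501.87890625

Δu = (8 − 2.5)/4 = 1.375.
r(2.5) = 72.5, r(3.875) = 261.6484375, r(5.25) = 634.1875, r(6.625) = 1252.5078125, r(8) = 2179.
T_4 = (Δu/2)·[r(u_0) + 2r(u_1) + 2r(u_2) + 2r(u_3) + r(u_4)].
Sum = 4501.87890625.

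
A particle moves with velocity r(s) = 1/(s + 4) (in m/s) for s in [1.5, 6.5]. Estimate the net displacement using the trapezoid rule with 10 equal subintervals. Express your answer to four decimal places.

Δs = (6.5 − 1.5)/10 = 0.5.
r(1.5) = 2/11, r(2) = 1/6, r(2.5) = 2/13, r(3) = 1/7, r(3.5) = 2/15, r(4) = 0.125, r(4.5) = 2/17, r(5) = 1/9, r(5.5) = 2/19, r(6) = 0.1, r(6.5) = 2/21.
T_10 = (Δs/2)·[r(s_0) + 2r(s_1) + ... + 2r(s_{9}) + r(s_10)].
Sum ≈ 0.6471.

0.6471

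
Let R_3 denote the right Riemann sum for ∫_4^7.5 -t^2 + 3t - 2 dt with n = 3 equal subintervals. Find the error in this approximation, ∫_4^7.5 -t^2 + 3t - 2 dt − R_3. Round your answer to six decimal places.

Exact integral: ∫_4^7.5 f(t) dt ≈ -65.91666667.
R_3 ≈ -84.06481481.
Error ≈ -65.91666667 − (-84.06481481) ≈ 18.148148.

18.148148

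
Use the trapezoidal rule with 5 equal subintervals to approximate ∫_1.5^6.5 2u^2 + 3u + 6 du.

272.5

Δu = (6.5 − 1.5)/5 = 1.
f(1.5) = 15, f(2.5) = 26, f(3.5) = 41, f(4.5) = 60, f(5.5) = 83, f(6.5) = 110.
T_5 = (Δu/2)·[f(u_0) + 2f(u_1) + ... + 2f(u_{4}) + f(u_5)].
Sum = 272.5.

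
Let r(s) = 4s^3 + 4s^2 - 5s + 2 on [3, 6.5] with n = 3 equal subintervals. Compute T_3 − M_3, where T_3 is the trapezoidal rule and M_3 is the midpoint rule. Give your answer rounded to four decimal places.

72.6493

T_3 ≈ 2006.537037.
M_3 ≈ 1933.887731.
T_3 − M_3 ≈ 72.6493.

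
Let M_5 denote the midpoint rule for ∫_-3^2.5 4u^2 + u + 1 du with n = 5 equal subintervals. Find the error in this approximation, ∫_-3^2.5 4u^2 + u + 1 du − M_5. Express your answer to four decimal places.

2.2183

Exact integral: ∫_-3^2.5 f(u) du ≈ 60.958333.
M_5 = 58.74.
Error ≈ 60.958333 − 58.74 ≈ 2.2183.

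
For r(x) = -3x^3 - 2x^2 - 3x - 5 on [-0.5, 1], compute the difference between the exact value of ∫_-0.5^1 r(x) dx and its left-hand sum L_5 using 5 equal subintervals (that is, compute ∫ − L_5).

Exact integral: ∫_-0.5^1 r(x) dx = -10.078125.
L_5 = -8.7675.
Error = -10.078125 − (-8.7675) = -1.310625.

-1.310625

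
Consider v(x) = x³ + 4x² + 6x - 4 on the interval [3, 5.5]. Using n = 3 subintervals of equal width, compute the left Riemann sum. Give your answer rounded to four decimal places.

353.2060

Δx = (5.5 − 3)/3 = 5/6.
Left endpoints: 3, 23/6, 14/3.
v(3) = 77, v(23/6) = 28967/216, v(14/3) = 5744/27.
Sum = Δx · [v(3) + v(23/6) + v(14/3)].
Sum ≈ 353.2060.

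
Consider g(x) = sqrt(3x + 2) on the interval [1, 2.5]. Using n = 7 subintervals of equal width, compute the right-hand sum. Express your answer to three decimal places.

4.112

Δx = (2.5 − 1)/7 = 3/14.
Right endpoints: 17/14, 10/7, 23/14, 13/7, 29/14, 16/7, 2.5.
g(17/14) ≈ 2.375, g(10/7) ≈ 2.507, g(23/14) ≈ 2.632, g(13/7) ≈ 2.752, g(29/14) ≈ 2.866, g(16/7) ≈ 2.976, g(2.5) ≈ 3.082.
Sum = Δx · [g(17/14) + g(10/7) + g(23/14) + ...].
Sum ≈ 4.112.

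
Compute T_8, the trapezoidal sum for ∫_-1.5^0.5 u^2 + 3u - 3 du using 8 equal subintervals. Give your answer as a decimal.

-7.8125

Δu = (0.5 − (-1.5))/8 = 0.25.
f(-1.5) = -5.25, f(-1.25) = -5.1875, f(-1) = -5, f(-0.75) = -4.6875, f(-0.5) = -4.25, f(-0.25) = -3.6875, f(0) = -3, f(0.25) = -2.1875, f(0.5) = -1.25.
T_8 = (Δu/2)·[f(u_0) + 2f(u_1) + ... + 2f(u_{7}) + f(u_8)].
Sum = -7.8125.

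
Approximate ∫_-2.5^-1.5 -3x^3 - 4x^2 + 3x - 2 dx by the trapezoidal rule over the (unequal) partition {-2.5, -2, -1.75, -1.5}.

Subinterval widths: 0.5, 0.25, 0.25.
f(-2.5) = 12.375, f(-2) = 0, f(-1.75) = -3.421875, f(-1.5) = -5.375.
On each subinterval the trapezoid contributes (Δx_i/2)·[f(x_{i-1}) + f(x_i)].
Sum = 1.56640625.

1.56640625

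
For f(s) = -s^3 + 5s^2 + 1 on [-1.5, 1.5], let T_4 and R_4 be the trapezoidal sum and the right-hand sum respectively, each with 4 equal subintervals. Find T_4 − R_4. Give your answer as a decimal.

T_4 = 15.65625.
R_4 = 13.125.
T_4 − R_4 = 2.53125.

2.53125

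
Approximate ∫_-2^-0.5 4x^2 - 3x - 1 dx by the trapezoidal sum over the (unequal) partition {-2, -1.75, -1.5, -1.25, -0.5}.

14.9375

Subinterval widths: 0.25, 0.25, 0.25, 0.75.
f(-2) = 21, f(-1.75) = 16.5, f(-1.5) = 12.5, f(-1.25) = 9, f(-0.5) = 1.5.
On each subinterval the trapezoid contributes (Δx_i/2)·[f(x_{i-1}) + f(x_i)].
Sum = 14.9375.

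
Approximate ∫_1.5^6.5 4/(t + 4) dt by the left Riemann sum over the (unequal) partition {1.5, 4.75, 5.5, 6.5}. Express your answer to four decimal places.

3.1275

Subinterval widths: 3.25, 0.75, 1.
Left endpoints: 1.5, 4.75, 5.5.
f(1.5) = 8/11, f(4.75) = 16/35, f(5.5) = 8/19.
Sum = Σ Δt_i · f(t_i).
Sum ≈ 3.1275.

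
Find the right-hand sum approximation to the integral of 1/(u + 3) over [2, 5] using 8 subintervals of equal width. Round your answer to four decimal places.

Δu = (5 − 2)/8 = 0.375.
Right endpoints: 2.375, 2.75, 3.125, 3.5, 3.875, 4.25, 4.625, 5.
f(2.375) = 8/43, f(2.75) = 4/23, f(3.125) = 8/49, f(3.5) = 2/13, f(3.875) = 8/55, f(4.25) = 4/29, f(4.625) = 8/61, f(5) = 0.125.
Sum = Δu · [f(2.375) + f(2.75) + f(3.125) + ...].
Sum ≈ 0.4562.

0.4562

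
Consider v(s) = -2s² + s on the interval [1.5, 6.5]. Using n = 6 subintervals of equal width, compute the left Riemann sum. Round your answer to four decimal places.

Δs = (6.5 − 1.5)/6 = 5/6.
Left endpoints: 1.5, 7/3, 19/6, 4, 29/6, 17/3.
v(1.5) = -3, v(7/3) = -77/9, v(19/6) = -152/9, v(4) = -28, v(29/6) = -377/9, v(17/3) = -527/9.
Sum = Δs · [v(1.5) + v(7/3) + v(19/6) + ...].
Sum ≈ -130.7407.

-130.7407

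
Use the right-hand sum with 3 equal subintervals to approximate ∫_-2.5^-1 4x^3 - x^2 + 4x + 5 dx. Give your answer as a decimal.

-29.875

Δx = (-1 − (-2.5))/3 = 0.5.
Right endpoints: -2, -1.5, -1.
f(-2) = -39, f(-1.5) = -16.75, f(-1) = -4.
Sum = Δx · [f(-2) + f(-1.5) + f(-1)].
Sum = -29.875.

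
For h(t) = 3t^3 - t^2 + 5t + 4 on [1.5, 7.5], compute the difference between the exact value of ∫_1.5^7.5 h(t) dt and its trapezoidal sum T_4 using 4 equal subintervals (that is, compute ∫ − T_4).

Exact integral: ∫_1.5^7.5 h(t) dt = 2388.75.
T_4 = 2477.625.
Error = 2388.75 − 2477.625 = -88.875.

-88.875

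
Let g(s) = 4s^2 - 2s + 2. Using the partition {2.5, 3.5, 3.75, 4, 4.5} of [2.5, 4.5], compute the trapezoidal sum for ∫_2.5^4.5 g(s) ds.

Subinterval widths: 1, 0.25, 0.25, 0.5.
g(2.5) = 22, g(3.5) = 44, g(3.75) = 50.75, g(4) = 58, g(4.5) = 74.
On each subinterval the trapezoid contributes (Δs_i/2)·[g(s_{i-1}) + g(s_i)].
Sum = 91.4375.

91.4375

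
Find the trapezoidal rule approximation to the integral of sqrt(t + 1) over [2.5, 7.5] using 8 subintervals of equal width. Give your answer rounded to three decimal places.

Δt = (7.5 − 2.5)/8 = 0.625.
f(2.5) ≈ 1.871, f(3.125) ≈ 2.031, f(3.75) ≈ 2.179, f(4.375) ≈ 2.318, f(5) ≈ 2.449, f(5.625) ≈ 2.574, f(6.25) ≈ 2.693, f(6.875) ≈ 2.806, f(7.5) ≈ 2.915.
T_8 = (Δt/2)·[f(t_0) + 2f(t_1) + ... + 2f(t_{7}) + f(t_8)].
Sum ≈ 12.153.

12.153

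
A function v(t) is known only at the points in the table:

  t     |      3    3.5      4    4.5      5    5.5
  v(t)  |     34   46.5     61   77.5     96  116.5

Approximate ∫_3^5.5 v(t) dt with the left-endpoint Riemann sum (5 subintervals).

Δt = 0.5.
Sum = 0.5·[34 + 46.5 + 61 + 77.5 + 96] = 157.5.

157.5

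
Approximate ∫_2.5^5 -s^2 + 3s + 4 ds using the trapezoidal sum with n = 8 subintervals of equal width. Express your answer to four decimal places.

1.6260

Δs = (5 − 2.5)/8 = 0.3125.
f(2.5) = 5.25, f(2.8125) = 4.52734375, f(3.125) = 3.609375, f(3.4375) = 2.49609375, f(3.75) = 1.1875, f(4.0625) = -0.31640625, f(4.375) = -2.015625, f(4.6875) = -3.91015625, f(5) = -6.
T_8 = (Δs/2)·[f(s_0) + 2f(s_1) + ... + 2f(s_{7}) + f(s_8)].
Sum ≈ 1.6260.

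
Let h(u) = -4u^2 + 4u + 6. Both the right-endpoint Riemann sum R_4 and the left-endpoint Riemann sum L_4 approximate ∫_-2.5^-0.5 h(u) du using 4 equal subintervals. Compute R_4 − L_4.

R_4 = -13.
L_4 = -29.
R_4 − L_4 = 16.

16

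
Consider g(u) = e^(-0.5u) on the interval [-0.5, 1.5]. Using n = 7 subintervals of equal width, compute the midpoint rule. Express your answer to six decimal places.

1.621938

Δu = (1.5 − (-0.5))/7 = 2/7.
Midpoints: -5/14, -1/14, 3/14, 0.5, 11/14, 15/14, 19/14.
g(-5/14) ≈ 1.195508, g(-1/14) ≈ 1.036360, g(3/14) ≈ 0.898397, g(0.5) ≈ 0.778801, g(11/14) ≈ 0.675125, g(15/14) ≈ 0.585251, g(19/14) ≈ 0.507341.
Sum = Δu · [g(-5/14) + g(-1/14) + g(3/14) + ...].
Sum ≈ 1.621938.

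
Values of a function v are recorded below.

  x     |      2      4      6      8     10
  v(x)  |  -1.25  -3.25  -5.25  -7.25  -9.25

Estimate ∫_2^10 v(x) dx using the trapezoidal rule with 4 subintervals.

Δx = 2.
T_4 = (2/2)·[(-1.25) + 2·(-3.25) + 2·(-5.25) + 2·(-7.25) + (-9.25)] = -42.

-42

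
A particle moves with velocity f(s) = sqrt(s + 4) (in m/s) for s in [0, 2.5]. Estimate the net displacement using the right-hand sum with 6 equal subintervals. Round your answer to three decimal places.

Δs = (2.5 − 0)/6 = 5/12.
Right endpoints: 5/12, 5/6, 1.25, 5/3, 25/12, 2.5.
f(5/12) ≈ 2.102, f(5/6) ≈ 2.198, f(1.25) ≈ 2.291, f(5/3) ≈ 2.380, f(25/12) ≈ 2.466, f(2.5) ≈ 2.550.
Sum = Δs · [f(5/12) + f(5/6) + f(1.25) + ...].
Sum ≈ 5.828.

5.828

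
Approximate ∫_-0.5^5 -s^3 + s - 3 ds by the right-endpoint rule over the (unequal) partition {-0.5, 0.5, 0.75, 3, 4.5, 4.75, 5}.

Subinterval widths: 1, 0.25, 2.25, 1.5, 0.25, 0.25.
Right endpoints: 0.5, 0.75, 3, 4.5, 4.75, 5.
f(0.5) = -2.625, f(0.75) = -2.671875, f(3) = -27, f(4.5) = -89.625, f(4.75) = -105.421875, f(5) = -123.
Sum = Σ Δs_i · f(s_i).
Sum = -255.5859375.

-255.5859375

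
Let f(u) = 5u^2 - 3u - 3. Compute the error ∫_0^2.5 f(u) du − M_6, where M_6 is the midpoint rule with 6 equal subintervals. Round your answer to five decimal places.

Exact integral: ∫_0^2.5 f(u) du ≈ 9.1666667.
M_6 ≈ 8.9858218.
Error ≈ 9.1666667 − 8.9858218 ≈ 0.18084.

0.18084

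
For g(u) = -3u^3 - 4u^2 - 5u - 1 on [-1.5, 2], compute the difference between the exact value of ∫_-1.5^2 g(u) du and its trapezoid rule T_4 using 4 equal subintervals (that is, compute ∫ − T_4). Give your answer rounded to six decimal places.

2.791341

Exact integral: ∫_-1.5^2 g(u) du ≈ -31.24479167.
T_4 ≈ -34.03613281.
Error ≈ -31.24479167 − (-34.03613281) ≈ 2.791341.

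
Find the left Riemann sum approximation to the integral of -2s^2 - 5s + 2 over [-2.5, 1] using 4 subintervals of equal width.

11.2109375

Δs = (1 − (-2.5))/4 = 0.875.
Left endpoints: -2.5, -1.625, -0.75, 0.125.
f(-2.5) = 2, f(-1.625) = 4.84375, f(-0.75) = 4.625, f(0.125) = 1.34375.
Sum = Δs · [f(-2.5) + f(-1.625) + f(-0.75) + f(0.125)].
Sum = 11.2109375.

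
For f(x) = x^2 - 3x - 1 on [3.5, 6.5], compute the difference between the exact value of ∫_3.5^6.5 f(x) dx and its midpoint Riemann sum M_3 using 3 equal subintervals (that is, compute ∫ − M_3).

Exact integral: ∫_3.5^6.5 f(x) dx = 29.25.
M_3 = 29.
Error = 29.25 − 29 = 0.25.

0.25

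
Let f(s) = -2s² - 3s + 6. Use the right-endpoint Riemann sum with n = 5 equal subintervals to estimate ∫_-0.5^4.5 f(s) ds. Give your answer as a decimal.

Δs = (4.5 − (-0.5))/5 = 1.
Right endpoints: 0.5, 1.5, 2.5, 3.5, 4.5.
f(0.5) = 4, f(1.5) = -3, f(2.5) = -14, f(3.5) = -29, f(4.5) = -48.
Sum = Δs · [f(0.5) + f(1.5) + f(2.5) + f(3.5) + f(4.5)].
Sum = -90.

-90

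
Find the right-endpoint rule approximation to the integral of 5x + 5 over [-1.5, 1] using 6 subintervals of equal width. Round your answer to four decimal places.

Δx = (1 − (-1.5))/6 = 5/12.
Right endpoints: -13/12, -2/3, -0.25, 1/6, 7/12, 1.
f(-13/12) = -5/12, f(-2/3) = 5/3, f(-0.25) = 3.75, f(1/6) = 35/6, f(7/12) = 95/12, f(1) = 10.
Sum = Δx · [f(-13/12) + f(-2/3) + f(-0.25) + ...].
Sum ≈ 11.9792.

11.9792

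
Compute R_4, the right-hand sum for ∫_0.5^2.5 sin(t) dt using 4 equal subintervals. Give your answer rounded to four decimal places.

1.6734

Δt = (2.5 − 0.5)/4 = 0.5.
Right endpoints: 1, 1.5, 2, 2.5.
f(1) ≈ 0.8415, f(1.5) ≈ 0.9975, f(2) ≈ 0.9093, f(2.5) ≈ 0.5985.
Sum = Δt · [f(1) + f(1.5) + f(2) + f(2.5)].
Sum ≈ 1.6734.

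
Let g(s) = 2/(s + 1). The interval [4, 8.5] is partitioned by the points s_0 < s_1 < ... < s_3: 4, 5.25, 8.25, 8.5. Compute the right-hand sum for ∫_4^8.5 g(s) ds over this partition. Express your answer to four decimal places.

Subinterval widths: 1.25, 3, 0.25.
Right endpoints: 5.25, 8.25, 8.5.
g(5.25) = 0.32, g(8.25) = 8/37, g(8.5) = 4/19.
Sum = Σ Δs_i · g(s_i).
Sum ≈ 1.1013.

1.1013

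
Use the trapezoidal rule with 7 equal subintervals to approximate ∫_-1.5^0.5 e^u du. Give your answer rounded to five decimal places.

Δu = (0.5 − (-1.5))/7 = 2/7.
f(-1.5) ≈ 0.22313, f(-17/14) ≈ 0.29692, f(-13/14) ≈ 0.39512, f(-9/14) ≈ 0.52579, f(-5/14) ≈ 0.69967, f(-1/14) ≈ 0.93106, f(3/14) ≈ 1.23898, f(0.5) ≈ 1.64872.
T_7 = (Δu/2)·[f(u_0) + 2f(u_1) + ... + 2f(u_{6}) + f(u_7)].
Sum ≈ 1.43528.

1.43528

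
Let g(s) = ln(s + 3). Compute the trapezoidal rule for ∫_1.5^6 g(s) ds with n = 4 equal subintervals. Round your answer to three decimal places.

8.495

Δs = (6 − 1.5)/4 = 1.125.
g(1.5) ≈ 1.504, g(2.625) ≈ 1.727, g(3.75) ≈ 1.910, g(4.875) ≈ 2.064, g(6) ≈ 2.197.
T_4 = (Δs/2)·[g(s_0) + 2g(s_1) + 2g(s_2) + 2g(s_3) + g(s_4)].
Sum ≈ 8.495.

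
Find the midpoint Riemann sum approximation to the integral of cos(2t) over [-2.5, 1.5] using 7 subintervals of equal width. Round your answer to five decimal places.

Δt = (1.5 − (-2.5))/7 = 4/7.
Midpoints: -31/14, -23/14, -15/14, -0.5, 1/14, 9/14, 17/14.
f(-31/14) ≈ -0.28002, f(-23/14) ≈ -0.98963, f(-15/14) ≈ -0.54137, f(-0.5) ≈ 0.54030, f(1/14) ≈ 0.98981, f(9/14) ≈ 0.28124, f(17/14) ≈ -0.75639.
Sum = Δt · [f(-31/14) + f(-23/14) + f(-15/14) + ...].
Sum ≈ -0.43203.

-0.43203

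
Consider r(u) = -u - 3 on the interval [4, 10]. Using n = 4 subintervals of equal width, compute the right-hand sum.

Δu = (10 − 4)/4 = 1.5.
Right endpoints: 5.5, 7, 8.5, 10.
r(5.5) = -8.5, r(7) = -10, r(8.5) = -11.5, r(10) = -13.
Sum = Δu · [r(5.5) + r(7) + r(8.5) + r(10)].
Sum = -64.5.

-64.5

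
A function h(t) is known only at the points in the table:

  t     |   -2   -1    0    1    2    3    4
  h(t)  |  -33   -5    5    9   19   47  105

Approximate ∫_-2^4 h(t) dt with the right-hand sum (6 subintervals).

Δt = 1.
Sum = 1·[(-5) + 5 + 9 + 19 + 47 + 105] = 180.

180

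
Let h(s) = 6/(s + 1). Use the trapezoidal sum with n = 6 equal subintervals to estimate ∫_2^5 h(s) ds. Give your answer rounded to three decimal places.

4.169

Δs = (5 − 2)/6 = 0.5.
h(2) = 2, h(2.5) = 12/7, h(3) = 1.5, h(3.5) = 4/3, h(4) = 1.2, h(4.5) = 12/11, h(5) = 1.
T_6 = (Δs/2)·[h(s_0) + 2h(s_1) + ... + 2h(s_{5}) + h(s_6)].
Sum ≈ 4.169.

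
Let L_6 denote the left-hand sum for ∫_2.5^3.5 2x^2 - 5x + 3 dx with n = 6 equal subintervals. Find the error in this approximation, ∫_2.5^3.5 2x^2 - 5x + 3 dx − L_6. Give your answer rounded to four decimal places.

0.5741

Exact integral: ∫_2.5^3.5 f(x) dx ≈ 6.166667.
L_6 ≈ 5.592593.
Error ≈ 6.166667 − 5.592593 ≈ 0.5741.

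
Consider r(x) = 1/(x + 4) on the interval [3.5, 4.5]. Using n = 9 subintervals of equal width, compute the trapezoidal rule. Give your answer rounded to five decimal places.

Δx = (4.5 − 3.5)/9 = 1/9.
r(3.5) = 2/15, r(65/18) = 18/137, r(67/18) = 18/139, r(23/6) = 6/47, r(71/18) = 18/143, r(73/18) = 18/145, r(25/6) = 6/49, r(77/18) = 18/149, r(79/18) = 18/151, r(4.5) = 2/17.
T_9 = (Δx/2)·[r(x_0) + 2r(x_1) + ... + 2r(x_{8}) + r(x_9)].
Sum ≈ 0.12517.

0.12517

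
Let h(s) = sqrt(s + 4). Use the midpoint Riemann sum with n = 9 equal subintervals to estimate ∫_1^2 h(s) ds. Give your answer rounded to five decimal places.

2.34441

Δs = (2 − 1)/9 = 1/9.
Midpoints: 19/18, 7/6, 23/18, 25/18, 1.5, 29/18, 31/18, 11/6, 35/18.
h(19/18) ≈ 2.24846, h(7/6) ≈ 2.27303, h(23/18) ≈ 2.29734, h(25/18) ≈ 2.32140, h(1.5) ≈ 2.34521, h(29/18) ≈ 2.36878, h(31/18) ≈ 2.39212, h(11/6) ≈ 2.41523, h(35/18) ≈ 2.43812.
Sum = Δs · [h(19/18) + h(7/6) + h(23/18) + ...].
Sum ≈ 2.34441.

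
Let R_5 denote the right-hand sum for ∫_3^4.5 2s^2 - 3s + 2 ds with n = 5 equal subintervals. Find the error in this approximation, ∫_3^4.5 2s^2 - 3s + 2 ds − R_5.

-2.745

Exact integral: ∫_3^4.5 f(s) ds = 28.875.
R_5 = 31.62.
Error = 28.875 − 31.62 = -2.745.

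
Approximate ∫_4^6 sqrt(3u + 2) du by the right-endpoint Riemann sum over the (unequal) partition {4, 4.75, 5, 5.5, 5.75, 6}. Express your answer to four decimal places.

8.4196

Subinterval widths: 0.75, 0.25, 0.5, 0.25, 0.25.
Right endpoints: 4.75, 5, 5.5, 5.75, 6.
f(4.75) ≈ 4.0311, f(5) ≈ 4.1231, f(5.5) ≈ 4.3012, f(5.75) ≈ 4.3875, f(6) ≈ 4.4721.
Sum = Σ Δu_i · f(u_i).
Sum ≈ 8.4196.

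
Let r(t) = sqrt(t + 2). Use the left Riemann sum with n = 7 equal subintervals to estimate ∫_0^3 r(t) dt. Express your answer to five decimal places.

5.38984

Δt = (3 − 0)/7 = 3/7.
Left endpoints: 0, 3/7, 6/7, 9/7, 12/7, 15/7, 18/7.
r(0) ≈ 1.41421, r(3/7) ≈ 1.55839, r(6/7) ≈ 1.69031, r(9/7) ≈ 1.81265, r(12/7) ≈ 1.92725, r(15/7) ≈ 2.03540, r(18/7) ≈ 2.13809.
Sum = Δt · [r(0) + r(3/7) + r(6/7) + ...].
Sum ≈ 5.38984.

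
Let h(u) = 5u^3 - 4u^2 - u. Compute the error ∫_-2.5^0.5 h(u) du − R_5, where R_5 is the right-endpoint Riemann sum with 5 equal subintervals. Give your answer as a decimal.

-26.505

Exact integral: ∫_-2.5^0.5 h(u) du = -66.75.
R_5 = -40.245.
Error = -66.75 − (-40.245) = -26.505.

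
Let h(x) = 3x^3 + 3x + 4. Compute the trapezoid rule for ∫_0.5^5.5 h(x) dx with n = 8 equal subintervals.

760.0390625

Δx = (5.5 − 0.5)/8 = 0.625.
h(0.5) = 5.875, h(1.125) = 5963/512, h(1.75) = 25.328125, h(2.375) = 26273/512, h(3) = 94, h(3.625) = 80783/512, h(4.25) = 247.046875, h(4.875) = 187493/512, h(5.5) = 519.625.
T_8 = (Δx/2)·[h(x_0) + 2h(x_1) + ... + 2h(x_{7}) + h(x_8)].
Sum = 760.0390625.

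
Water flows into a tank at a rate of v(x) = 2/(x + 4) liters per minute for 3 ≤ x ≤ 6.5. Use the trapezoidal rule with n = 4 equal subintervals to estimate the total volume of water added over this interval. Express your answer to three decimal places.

Δx = (6.5 − 3)/4 = 0.875.
v(3) = 2/7, v(3.875) = 16/63, v(4.75) = 8/35, v(5.625) = 16/77, v(6.5) = 4/21.
T_4 = (Δx/2)·[v(x_0) + 2v(x_1) + 2v(x_2) + 2v(x_3) + v(x_4)].
Sum ≈ 0.812.

0.812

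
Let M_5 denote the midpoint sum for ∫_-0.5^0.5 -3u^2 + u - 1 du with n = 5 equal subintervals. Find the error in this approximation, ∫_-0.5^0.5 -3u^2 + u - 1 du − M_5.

Exact integral: ∫_-0.5^0.5 f(u) du = -1.25.
M_5 = -1.24.
Error = -1.25 − (-1.24) = -0.01.

-0.01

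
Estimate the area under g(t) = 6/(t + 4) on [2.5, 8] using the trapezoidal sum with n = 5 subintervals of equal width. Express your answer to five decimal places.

Δt = (8 − 2.5)/5 = 1.1.
g(2.5) = 12/13, g(3.6) = 15/19, g(4.7) = 20/29, g(5.8) = 30/49, g(6.9) = 60/109, g(8) = 0.5.
T_5 = (Δt/2)·[g(t_0) + 2g(t_1) + ... + 2g(t_{4}) + g(t_5)].
Sum ≈ 3.68871.

3.68871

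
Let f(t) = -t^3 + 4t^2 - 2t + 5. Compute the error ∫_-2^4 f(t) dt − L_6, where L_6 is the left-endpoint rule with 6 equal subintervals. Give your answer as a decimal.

-19

Exact integral: ∫_-2^4 f(t) dt = 54.
L_6 = 73.
Error = 54 − 73 = -19.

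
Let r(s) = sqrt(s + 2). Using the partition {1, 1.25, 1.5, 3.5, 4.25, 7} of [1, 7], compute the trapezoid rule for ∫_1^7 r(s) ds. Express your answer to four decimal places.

14.4965

Subinterval widths: 0.25, 0.25, 2, 0.75, 2.75.
r(1) ≈ 1.7321, r(1.25) ≈ 1.8028, r(1.5) ≈ 1.8708, r(3.5) ≈ 2.3452, r(4.25) ≈ 2.5000, r(7) ≈ 3.0000.
On each subinterval the trapezoid contributes (Δs_i/2)·[r(s_{i-1}) + r(s_i)].
Sum ≈ 14.4965.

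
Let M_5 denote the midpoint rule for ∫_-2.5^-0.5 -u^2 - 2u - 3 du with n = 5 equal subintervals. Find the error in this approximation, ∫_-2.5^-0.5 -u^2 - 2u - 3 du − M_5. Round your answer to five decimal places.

-0.02667

Exact integral: ∫_-2.5^-0.5 f(u) du ≈ -5.1666667.
M_5 = -5.14.
Error ≈ -5.1666667 − (-5.14) ≈ -0.02667.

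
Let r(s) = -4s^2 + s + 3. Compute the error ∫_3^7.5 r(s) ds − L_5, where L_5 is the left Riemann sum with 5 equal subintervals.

-80.595

Exact integral: ∫_3^7.5 r(s) ds = -489.375.
L_5 = -408.78.
Error = -489.375 − (-408.78) = -80.595.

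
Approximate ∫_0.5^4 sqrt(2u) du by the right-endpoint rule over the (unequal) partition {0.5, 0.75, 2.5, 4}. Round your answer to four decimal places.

Subinterval widths: 0.25, 1.75, 1.5.
Right endpoints: 0.75, 2.5, 4.
f(0.75) ≈ 1.2247, f(2.5) ≈ 2.2361, f(4) ≈ 2.8284.
Sum = Σ Δu_i · f(u_i).
Sum ≈ 8.4619.

8.4619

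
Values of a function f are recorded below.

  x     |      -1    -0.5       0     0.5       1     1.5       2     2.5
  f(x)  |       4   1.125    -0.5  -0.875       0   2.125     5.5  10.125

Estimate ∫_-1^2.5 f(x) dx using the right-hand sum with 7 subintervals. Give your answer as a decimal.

8.75

Δx = 0.5.
Sum = 0.5·[1.125 + (-0.5) + (-0.875) + 0 + 2.125 + 5.5 + 10.125] = 8.75.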